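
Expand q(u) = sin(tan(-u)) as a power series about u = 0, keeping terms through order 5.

u^5/40 - u^3/6 - u

Let u equal the inner series; expand the outer function in u and truncate.
[u^0] = 0;  [u^1] = -1;  [u^2] = 0;  [u^3] = -1/6;  [u^4] = 0;  [u^5] = 1/40.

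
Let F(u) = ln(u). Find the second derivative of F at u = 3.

-1/9

From the series, [(u - 3)^2] F = -1/18; multiply by 2! = 2 to get -1/9.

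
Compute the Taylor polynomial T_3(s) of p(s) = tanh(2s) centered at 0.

-8*s^3/3 + 2*s

[s^0] = 0;  [s^1] = 2;  [s^2] = 0;  [s^3] = -8/3.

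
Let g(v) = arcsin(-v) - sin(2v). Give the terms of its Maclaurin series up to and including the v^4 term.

Expand each term separately and add.
g(0) = 0
g′(0) = -3
g′′(0) = 0
g′′′(0) = 7
g^(4)(0) = 0
Then c_k = g^(k)(0)/k! gives each Taylor coefficient.

7*v^3/6 - 3*v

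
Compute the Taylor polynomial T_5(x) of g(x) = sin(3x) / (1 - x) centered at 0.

21*x^5/40 - 3*x^4/2 - 3*x^3/2 + 3*x^2 + 3*x

Take the Cauchy product of the two expansions.
g(0) = 0
g′(0) = 3
g′′(0) = 6
g′′′(0) = -9
g^(4)(0) = -36
g^(5)(0) = 63
The Taylor polynomial is Σ g^(k)(0)/k! · x^k.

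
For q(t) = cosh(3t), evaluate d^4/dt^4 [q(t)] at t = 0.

The coefficient of t^4 in the expansion is 27/8, so q^(4)(0) = 4! * (27/8) = 81.

81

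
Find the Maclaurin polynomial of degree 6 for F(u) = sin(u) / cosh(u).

Divide the numerator series by the denominator series (power-series long division).
F(0) = 0
F′(0) = 1
F′′(0) = 0
F′′′(0) = -4
F^(4)(0) = 0
F^(5)(0) = 36
F^(6)(0) = 0

3*u^5/10 - 2*u^3/3 + u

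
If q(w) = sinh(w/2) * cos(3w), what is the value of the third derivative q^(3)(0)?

-107/8

Take the Cauchy product of the two expansions.
The coefficient of w^3 in the expansion is -107/48, so q′′′(0) = 3! * (-107/48) = -107/8.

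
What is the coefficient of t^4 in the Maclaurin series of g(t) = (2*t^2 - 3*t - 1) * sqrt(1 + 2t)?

Shift and add copies of the series according to the polynomial's terms.

-15/8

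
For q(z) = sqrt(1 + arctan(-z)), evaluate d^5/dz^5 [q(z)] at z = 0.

Let u equal the inner series; expand the outer function in u and truncate.
The coefficient of z^5 in the expansion is -83/1280, so q^(5)(0) = 5! * (-83/1280) = -249/32.

-249/32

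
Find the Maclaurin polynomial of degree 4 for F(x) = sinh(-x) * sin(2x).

Multiply the two series term by term and collect like powers.
[x^0] = 0;  [x^1] = 0;  [x^2] = -2;  [x^3] = 0;  [x^4] = 1.

x^4 - 2*x^2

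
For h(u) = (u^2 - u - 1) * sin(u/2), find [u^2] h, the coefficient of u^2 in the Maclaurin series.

Multiply each power in the prefactor through the base expansion.

-1/2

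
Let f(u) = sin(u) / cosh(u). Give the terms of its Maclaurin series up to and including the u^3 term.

-2*u^3/3 + u

Invert the denominator's series and multiply.
f(0) = 0
f′(0) = 1
f′′(0) = 0
f′′′(0) = -4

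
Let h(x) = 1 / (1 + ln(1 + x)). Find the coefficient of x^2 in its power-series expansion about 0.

3/2

Write 1/(1+u) = 1 - u + u^2 - u^3 + ... and substitute the series for u.
[x^0] = 1;  [x^1] = -1;  [x^2] = 3/2.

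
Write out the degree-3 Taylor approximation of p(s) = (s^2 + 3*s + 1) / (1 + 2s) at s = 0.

Multiply each power in the prefactor through the base expansion.
p(0) = 1
p′(0) = 1
p′′(0) = -2
p′′′(0) = 12
Dividing each by k! gives the coefficients c_0, ..., c_3.

2*s^3 - s^2 + s + 1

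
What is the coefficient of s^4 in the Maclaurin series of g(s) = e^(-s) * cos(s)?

-1/6

Multiply the two series term by term and collect like powers.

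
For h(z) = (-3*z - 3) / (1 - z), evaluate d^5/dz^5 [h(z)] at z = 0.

-720

Shift and add copies of the series according to the polynomial's terms.
The coefficient of z^5 in the expansion is -6, so h^(5)(0) = 5! * (-6) = -720.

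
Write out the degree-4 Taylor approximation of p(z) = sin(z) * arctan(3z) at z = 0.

-19*z^4/2 + 3*z^2

Multiply the two series term by term and collect like powers.
p(0) = 0
p′(0) = 0
p′′(0) = 6
p′′′(0) = 0
p^(4)(0) = -228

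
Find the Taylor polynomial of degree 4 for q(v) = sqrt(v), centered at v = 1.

Use the known series and substitute for the argument.

-5*(v - 1)^4/128 + (v - 1)^3/16 - (v - 1)^2/8 + (v - 1)/2 + 1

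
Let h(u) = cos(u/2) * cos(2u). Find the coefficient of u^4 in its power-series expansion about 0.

353/384

Write out both Maclaurin series and multiply, keeping only the needed powers.
h(0) = 1
h′(0) = 0
h′′(0) = -17/4
h′′′(0) = 0
h^(4)(0) = 353/16
The Taylor polynomial is Σ h^(k)(0)/k! · u^k.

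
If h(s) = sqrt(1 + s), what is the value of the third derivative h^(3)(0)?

Apply the Taylor formula c_k = f^(k)(a)/k!.
From the series, [s^3] h = 1/16; multiply by 3! = 6 to get 3/8.

3/8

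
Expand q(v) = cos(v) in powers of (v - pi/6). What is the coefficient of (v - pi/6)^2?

-sqrt(3)/4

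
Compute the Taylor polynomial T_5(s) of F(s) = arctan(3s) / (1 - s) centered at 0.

213*s^5/5 - 6*s^4 - 6*s^3 + 3*s^2 + 3*s

Take the Cauchy product of the two expansions.
F(0) = 0
F′(0) = 3
F′′(0) = 6
F′′′(0) = -36
F^(4)(0) = -144
F^(5)(0) = 5112
Dividing each by k! gives the coefficients c_0, ..., c_5.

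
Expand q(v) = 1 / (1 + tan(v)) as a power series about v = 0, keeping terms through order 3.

Use the geometric series for the reciprocal, then substitute.
q(0) = 1
q′(0) = -1
q′′(0) = 2
q′′′(0) = -8
Then c_k = q^(k)(0)/k! gives each Taylor coefficient.

-4*v^3/3 + v^2 - v + 1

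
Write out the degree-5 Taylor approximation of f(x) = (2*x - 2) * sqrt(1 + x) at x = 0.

Distribute the polynomial across the series and collect like powers.
f(0) = -2
f′(0) = 1
f′′(0) = 5/2
f′′′(0) = -9/4
f^(4)(0) = 39/8
f^(5)(0) = -255/16
Dividing each by k! gives the coefficients c_0, ..., c_5.

-17*x^5/128 + 13*x^4/64 - 3*x^3/8 + 5*x^2/4 + x - 2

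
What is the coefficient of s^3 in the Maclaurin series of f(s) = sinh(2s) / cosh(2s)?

-8/3

Divide the numerator series by the denominator series (power-series long division).
[s^0] = 0;  [s^1] = 2;  [s^2] = 0;  [s^3] = -8/3.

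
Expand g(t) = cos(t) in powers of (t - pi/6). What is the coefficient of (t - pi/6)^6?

-sqrt(3)/1440

[(t - pi/6)^0] = sqrt(3)/2;  [(t - pi/6)^1] = -1/2;  [(t - pi/6)^2] = -sqrt(3)/4;  [(t - pi/6)^3] = 1/12;  [(t - pi/6)^4] = sqrt(3)/48;  [(t - pi/6)^5] = -1/240;  [(t - pi/6)^6] = -sqrt(3)/1440.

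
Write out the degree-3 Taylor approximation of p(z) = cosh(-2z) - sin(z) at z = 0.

Add the two expansions coefficient-wise.
p(0) = 1
p′(0) = -1
p′′(0) = 4
p′′′(0) = 1
Dividing each by k! gives the coefficients c_0, ..., c_3.

z^3/6 + 2*z^2 - z + 1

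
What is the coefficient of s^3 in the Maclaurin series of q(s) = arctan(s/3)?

q(0) = 0
q′(0) = 1/3
q′′(0) = 0
q′′′(0) = -2/27
Dividing each by k! gives the coefficients c_0, ..., c_3.

-1/81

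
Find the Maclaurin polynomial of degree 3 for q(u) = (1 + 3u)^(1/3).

5*u^3/3 - u^2 + u + 1

Compute the successive derivatives at the expansion point and divide by k!.
q(0) = 1
q′(0) = 1
q′′(0) = -2
q′′′(0) = 10
The Taylor polynomial is Σ q^(k)(0)/k! · u^k.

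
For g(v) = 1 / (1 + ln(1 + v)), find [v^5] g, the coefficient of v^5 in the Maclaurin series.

Use the geometric series for the reciprocal, then substitute.
[v^0] = 1;  [v^1] = -1;  [v^2] = 3/2;  [v^3] = -7/3;  [v^4] = 11/3;  [v^5] = -347/60.

-347/60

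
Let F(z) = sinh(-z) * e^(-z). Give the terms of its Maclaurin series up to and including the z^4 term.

z^4/3 - 2*z^3/3 + z^2 - z

Multiply the two series term by term and collect like powers.
F(0) = 0
F′(0) = -1
F′′(0) = 2
F′′′(0) = -4
F^(4)(0) = 8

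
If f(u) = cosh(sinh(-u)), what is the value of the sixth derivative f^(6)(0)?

Let u equal the inner series; expand the outer function in u and truncate.
The coefficient of u^6 in the expansion is 37/720, so f^(6)(0) = 6! * (37/720) = 37.

37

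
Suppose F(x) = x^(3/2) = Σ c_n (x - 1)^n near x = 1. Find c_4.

3/128

Apply the Taylor formula c_k = f^(k)(a)/k!.
F(1) = 1
F′(1) = 3/2
F′′(1) = 3/4
F′′′(1) = -3/8
F^(4)(1) = 9/16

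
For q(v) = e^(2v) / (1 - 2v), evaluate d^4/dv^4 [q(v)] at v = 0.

Write out both Maclaurin series and multiply, keeping only the needed powers.
From the series, [v^4] q = 130/3; multiply by 4! = 24 to get 1040.

1040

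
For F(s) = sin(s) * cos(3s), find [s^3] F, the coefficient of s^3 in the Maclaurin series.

Multiply the two series term by term and collect like powers.
So c_3 = F′′′(0)/3! = -14/3.

-14/3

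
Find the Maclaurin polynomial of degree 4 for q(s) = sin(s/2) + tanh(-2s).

127*s^3/48 - 3*s/2

Combine the two series term by term.
q(0) = 0
q′(0) = -3/2
q′′(0) = 0
q′′′(0) = 127/8
q^(4)(0) = 0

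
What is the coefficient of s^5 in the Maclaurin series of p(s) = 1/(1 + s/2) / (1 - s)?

21/32

Expand each factor separately, then convolve coefficients.
[s^0] = 1;  [s^1] = 1/2;  [s^2] = 3/4;  [s^3] = 5/8;  [s^4] = 11/16;  [s^5] = 21/32.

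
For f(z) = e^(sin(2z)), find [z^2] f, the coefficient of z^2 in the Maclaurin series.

Compose series: expand the inner function first, then feed it into the outer expansion.

2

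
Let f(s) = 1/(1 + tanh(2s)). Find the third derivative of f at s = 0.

Substitute the inner expansion into the outer series and collect powers.
The coefficient of s^3 in the expansion is -16/3, so f′′′(0) = 3! * (-16/3) = -32.

-32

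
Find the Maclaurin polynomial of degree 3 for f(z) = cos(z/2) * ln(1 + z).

Take the Cauchy product of the two expansions.
[z^0] = 0;  [z^1] = 1;  [z^2] = -1/2;  [z^3] = 5/24.

5*z^3/24 - z^2/2 + z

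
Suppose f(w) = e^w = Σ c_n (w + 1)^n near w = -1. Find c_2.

e^(-1)/2

Use the known series and substitute for the argument.
f(-1) = e^(-1)
f′(-1) = e^(-1)
f′′(-1) = e^(-1)
So c_2 = f′′(-1)/2! = e^(-1)/2.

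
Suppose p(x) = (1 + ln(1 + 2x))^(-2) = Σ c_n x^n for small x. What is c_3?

Let u equal the inner series; expand the outer function in u and truncate.
[x^0] = 1;  [x^1] = -4;  [x^2] = 16;  [x^3] = -184/3.
So c_3 = p′′′(0)/3! = -184/3.

-184/3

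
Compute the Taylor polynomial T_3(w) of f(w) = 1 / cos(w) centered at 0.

w^2/2 + 1

Divide the numerator series by the denominator series (power-series long division).
f(0) = 1
f′(0) = 0
f′′(0) = 1
f′′′(0) = 0
Then c_k = f^(k)(0)/k! gives each Taylor coefficient.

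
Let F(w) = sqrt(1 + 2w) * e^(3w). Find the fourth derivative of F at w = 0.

Take the Cauchy product of the two expansions.
From the series, [w^4] F = 13/2; multiply by 4! = 24 to get 156.

156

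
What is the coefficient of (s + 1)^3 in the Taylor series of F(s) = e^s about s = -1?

F(-1) = e^(-1)
F′(-1) = e^(-1)
F′′(-1) = e^(-1)
F′′′(-1) = e^(-1)

e^(-1)/6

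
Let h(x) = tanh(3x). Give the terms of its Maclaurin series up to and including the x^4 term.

Compute the successive derivatives at the expansion point and divide by k!.
h(0) = 0
h′(0) = 3
h′′(0) = 0
h′′′(0) = -54
h^(4)(0) = 0
Dividing each by k! gives the coefficients c_0, ..., c_4.

-9*x^3 + 3*x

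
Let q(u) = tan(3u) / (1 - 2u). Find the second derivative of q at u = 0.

12

Multiply the two series term by term and collect like powers.
The coefficient of u^2 in the expansion is 6, so q′′(0) = 2! * (6) = 12.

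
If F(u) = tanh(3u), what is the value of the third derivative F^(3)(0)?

From the series, [u^3] F = -9; multiply by 3! = 6 to get -54.

-54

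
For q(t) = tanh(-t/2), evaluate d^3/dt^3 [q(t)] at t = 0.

The coefficient of t^3 in the expansion is 1/24, so q′′′(0) = 3! * (1/24) = 1/4.

1/4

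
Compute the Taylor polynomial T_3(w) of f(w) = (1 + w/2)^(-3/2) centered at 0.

-35*w^3/128 + 15*w^2/32 - 3*w/4 + 1

Differentiate repeatedly and evaluate at the center.
f(0) = 1
f′(0) = -3/4
f′′(0) = 15/16
f′′′(0) = -105/64
Then c_k = f^(k)(0)/k! gives each Taylor coefficient.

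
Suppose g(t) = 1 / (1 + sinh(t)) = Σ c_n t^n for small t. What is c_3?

-7/6

Write 1/(1+u) = 1 - u + u^2 - u^3 + ... and substitute the series for u.
[t^0] = 1;  [t^1] = -1;  [t^2] = 1;  [t^3] = -7/6.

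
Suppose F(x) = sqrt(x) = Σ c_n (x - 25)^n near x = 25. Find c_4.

-1/2000000

Apply the Taylor formula c_k = f^(k)(a)/k!.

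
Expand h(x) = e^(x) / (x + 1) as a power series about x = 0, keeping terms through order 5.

-11*x^5/30 + 3*x^4/8 - x^3/3 + x^2/2 + 1

Use 1/(1 - r) = Σ r^k on the denominator, then take the Cauchy product.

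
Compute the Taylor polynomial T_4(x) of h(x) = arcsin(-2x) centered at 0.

Compute the successive derivatives at the expansion point and divide by k!.
h(0) = 0
h′(0) = -2
h′′(0) = 0
h′′′(0) = -8
h^(4)(0) = 0
The Taylor polynomial is Σ h^(k)(0)/k! · x^k.

-4*x^3/3 - 2*x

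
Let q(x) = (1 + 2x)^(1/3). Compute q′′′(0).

From the series, [x^3] q = 40/81; multiply by 3! = 6 to get 80/27.

80/27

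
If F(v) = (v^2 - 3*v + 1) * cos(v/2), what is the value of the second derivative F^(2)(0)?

7/4

Shift and add copies of the series according to the polynomial's terms.
From the series, [v^2] F = 7/8; multiply by 2! = 2 to get 7/4.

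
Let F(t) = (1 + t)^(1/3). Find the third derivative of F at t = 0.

The coefficient of t^3 in the expansion is 5/81, so F′′′(0) = 3! * (5/81) = 10/27.

10/27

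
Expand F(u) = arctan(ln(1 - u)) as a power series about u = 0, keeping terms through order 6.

Plug the Maclaurin series of the inner function into that of the outer and collect terms.

-u^6/24 + 11*u^5/60 + u^4/4 - u^2/2 - u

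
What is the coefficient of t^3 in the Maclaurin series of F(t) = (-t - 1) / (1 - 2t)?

Shift and add copies of the series according to the polynomial's terms.
[t^0] = -1;  [t^1] = -3;  [t^2] = -6;  [t^3] = -12.
So c_3 = F′′′(0)/3! = -12.

-12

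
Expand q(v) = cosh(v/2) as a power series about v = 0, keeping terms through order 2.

q(0) = 1
q′(0) = 0
q′′(0) = 1/4

v^2/8 + 1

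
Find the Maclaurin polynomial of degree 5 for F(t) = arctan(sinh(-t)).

-t^5/24 + t^3/6 - t

Compose series: expand the inner function first, then feed it into the outer expansion.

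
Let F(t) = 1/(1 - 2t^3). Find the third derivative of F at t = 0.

The coefficient of t^3 in the expansion is 2, so F′′′(0) = 3! * (2) = 12.

12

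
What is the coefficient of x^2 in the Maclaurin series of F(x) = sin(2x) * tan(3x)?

Take the Cauchy product of the two expansions.
F(0) = 0
F′(0) = 0
F′′(0) = 12
Then c_k = F^(k)(0)/k! gives each Taylor coefficient.

6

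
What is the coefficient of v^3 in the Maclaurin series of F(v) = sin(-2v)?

4/3

[v^0] = 0;  [v^1] = -2;  [v^2] = 0;  [v^3] = 4/3.
So c_3 = F′′′(0)/3! = 4/3.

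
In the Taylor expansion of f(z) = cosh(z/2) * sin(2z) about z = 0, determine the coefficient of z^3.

-13/12

Multiply the two series term by term and collect like powers.
[z^0] = 0;  [z^1] = 2;  [z^2] = 0;  [z^3] = -13/12.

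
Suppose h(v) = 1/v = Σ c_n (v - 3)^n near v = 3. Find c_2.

1/27

Compute the successive derivatives at the expansion point and divide by k!.
h(3) = 1/3
h′(3) = -1/9
h′′(3) = 2/27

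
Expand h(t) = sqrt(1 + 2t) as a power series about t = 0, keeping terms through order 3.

t^3/2 - t^2/2 + t + 1

h(0) = 1
h′(0) = 1
h′′(0) = -1
h′′′(0) = 3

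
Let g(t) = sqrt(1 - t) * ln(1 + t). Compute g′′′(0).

Multiply the two series term by term and collect like powers.
The coefficient of t^3 in the expansion is 11/24, so g′′′(0) = 3! * (11/24) = 11/4.

11/4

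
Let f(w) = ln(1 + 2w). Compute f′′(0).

-4

Apply the Taylor formula c_k = f^(k)(a)/k!.
From the series, [w^2] f = -2; multiply by 2! = 2 to get -4.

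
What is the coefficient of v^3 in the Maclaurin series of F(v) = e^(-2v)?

-4/3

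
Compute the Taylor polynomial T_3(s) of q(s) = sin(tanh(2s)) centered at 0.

-4*s^3 + 2*s

Let u equal the inner series; expand the outer function in u and truncate.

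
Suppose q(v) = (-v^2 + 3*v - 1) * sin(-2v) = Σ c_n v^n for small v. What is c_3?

Distribute the polynomial across the series and collect like powers.

2/3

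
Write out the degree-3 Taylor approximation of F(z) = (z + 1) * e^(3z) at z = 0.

Shift and add copies of the series according to the polynomial's terms.

9*z^3 + 15*z^2/2 + 4*z + 1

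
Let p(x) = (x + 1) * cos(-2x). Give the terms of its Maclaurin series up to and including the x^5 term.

Multiply each power in the prefactor through the base expansion.
[x^0] = 1;  [x^1] = 1;  [x^2] = -2;  [x^3] = -2;  [x^4] = 2/3;  [x^5] = 2/3.

2*x^5/3 + 2*x^4/3 - 2*x^3 - 2*x^2 + x + 1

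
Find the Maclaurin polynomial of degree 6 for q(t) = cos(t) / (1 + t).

389*t^6/720 - 13*t^5/24 + 13*t^4/24 - t^3/2 + t^2/2 - t + 1

Multiply the two series term by term and collect like powers.
[t^0] = 1;  [t^1] = -1;  [t^2] = 1/2;  [t^3] = -1/2;  [t^4] = 13/24;  [t^5] = -13/24;  [t^6] = 389/720.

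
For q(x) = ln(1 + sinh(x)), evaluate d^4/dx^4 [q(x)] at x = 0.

Let u equal the inner series; expand the outer function in u and truncate.
The coefficient of x^4 in the expansion is -5/12, so q^(4)(0) = 4! * (-5/12) = -10.

-10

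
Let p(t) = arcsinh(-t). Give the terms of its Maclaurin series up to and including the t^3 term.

t^3/6 - t

p(0) = 0
p′(0) = -1
p′′(0) = 0
p′′′(0) = 1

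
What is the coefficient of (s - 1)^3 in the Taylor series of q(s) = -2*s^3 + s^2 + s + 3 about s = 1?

q(1) = 3
q′(1) = -3
q′′(1) = -10
q′′′(1) = -12
Then c_k = q^(k)(1)/k! gives each Taylor coefficient.

-2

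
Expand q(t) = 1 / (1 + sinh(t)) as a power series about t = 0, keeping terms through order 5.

Write 1/(1+u) = 1 - u + u^2 - u^3 + ... and substitute the series for u.
[t^0] = 1;  [t^1] = -1;  [t^2] = 1;  [t^3] = -7/6;  [t^4] = 4/3;  [t^5] = -181/120.

-181*t^5/120 + 4*t^4/3 - 7*t^3/6 + t^2 - t + 1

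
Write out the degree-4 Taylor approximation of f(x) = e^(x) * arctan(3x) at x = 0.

Take the Cauchy product of the two expansions.

-17*x^4/2 - 15*x^3/2 + 3*x^2 + 3*x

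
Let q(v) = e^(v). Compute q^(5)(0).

From the series, [v^5] q = 1/120; multiply by 5! = 120 to get 1.

1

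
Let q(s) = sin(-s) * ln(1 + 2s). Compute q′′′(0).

12

Take the Cauchy product of the two expansions.
The coefficient of s^3 in the expansion is 2, so q′′′(0) = 3! * (2) = 12.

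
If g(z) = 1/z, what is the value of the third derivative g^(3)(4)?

Use the known series and substitute for the argument.
The coefficient of (z - 4)^3 in the expansion is -1/256, so g′′′(4) = 3! * (-1/256) = -3/128.

-3/128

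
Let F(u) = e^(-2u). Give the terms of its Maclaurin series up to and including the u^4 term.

2*u^4/3 - 4*u^3/3 + 2*u^2 - 2*u + 1

F(0) = 1
F′(0) = -2
F′′(0) = 4
F′′′(0) = -8
F^(4)(0) = 16
Then c_k = F^(k)(0)/k! gives each Taylor coefficient.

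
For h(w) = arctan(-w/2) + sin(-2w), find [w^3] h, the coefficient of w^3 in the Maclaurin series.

11/8

Combine the two series term by term.
h(0) = 0
h′(0) = -5/2
h′′(0) = 0
h′′′(0) = 33/4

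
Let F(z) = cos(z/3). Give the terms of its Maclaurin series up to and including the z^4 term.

z^4/1944 - z^2/18 + 1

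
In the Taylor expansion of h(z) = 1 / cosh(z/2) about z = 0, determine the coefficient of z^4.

Divide the numerator series by the denominator series (power-series long division).
[z^0] = 1;  [z^1] = 0;  [z^2] = -1/8;  [z^3] = 0;  [z^4] = 5/384.
So c_4 = h^(4)(0)/4! = 5/384.

5/384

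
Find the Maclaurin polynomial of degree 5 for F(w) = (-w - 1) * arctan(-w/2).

Multiply each power in the prefactor through the base expansion.

w^5/160 - w^4/24 - w^3/24 + w^2/2 + w/2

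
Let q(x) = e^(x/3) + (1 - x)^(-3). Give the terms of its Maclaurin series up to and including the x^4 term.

29161*x^4/1944 + 1621*x^3/162 + 109*x^2/18 + 10*x/3 + 2

Expand each term separately and add.
q(0) = 2
q′(0) = 10/3
q′′(0) = 109/9
q′′′(0) = 1621/27
q^(4)(0) = 29161/81
Then c_k = q^(k)(0)/k! gives each Taylor coefficient.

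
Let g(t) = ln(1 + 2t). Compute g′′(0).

The coefficient of t^2 in the expansion is -2, so g′′(0) = 2! * (-2) = -4.

-4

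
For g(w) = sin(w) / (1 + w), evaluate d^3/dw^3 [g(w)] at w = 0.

5

Expand each factor separately, then convolve coefficients.
The coefficient of w^3 in the expansion is 5/6, so g′′′(0) = 3! * (5/6) = 5.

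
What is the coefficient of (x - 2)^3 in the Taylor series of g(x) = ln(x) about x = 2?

[(x - 2)^0] = ln(2);  [(x - 2)^1] = 1/2;  [(x - 2)^2] = -1/8;  [(x - 2)^3] = 1/24.

1/24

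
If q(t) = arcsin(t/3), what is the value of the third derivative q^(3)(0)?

Compute the successive derivatives at the expansion point and divide by k!.
The coefficient of t^3 in the expansion is 1/162, so q′′′(0) = 3! * (1/162) = 1/27.

1/27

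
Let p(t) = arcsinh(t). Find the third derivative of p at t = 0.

-1

The coefficient of t^3 in the expansion is -1/6, so p′′′(0) = 3! * (-1/6) = -1.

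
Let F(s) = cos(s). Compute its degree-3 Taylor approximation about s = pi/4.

[(s - pi/4)^0] = sqrt(2)/2;  [(s - pi/4)^1] = -sqrt(2)/2;  [(s - pi/4)^2] = -sqrt(2)/4;  [(s - pi/4)^3] = sqrt(2)/12.

sqrt(2)*(s - pi/4)^3/12 - sqrt(2)*(s - pi/4)^2/4 - sqrt(2)*(s - pi/4)/2 + sqrt(2)/2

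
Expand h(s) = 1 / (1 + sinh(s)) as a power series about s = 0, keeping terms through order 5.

-181*s^5/120 + 4*s^4/3 - 7*s^3/6 + s^2 - s + 1

Use the geometric series for the reciprocal, then substitute.
[s^0] = 1;  [s^1] = -1;  [s^2] = 1;  [s^3] = -7/6;  [s^4] = 4/3;  [s^5] = -181/120.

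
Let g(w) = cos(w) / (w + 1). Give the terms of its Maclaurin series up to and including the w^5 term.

Use 1/(1 - r) = Σ r^k on the denominator, then take the Cauchy product.

-13*w^5/24 + 13*w^4/24 - w^3/2 + w^2/2 - w + 1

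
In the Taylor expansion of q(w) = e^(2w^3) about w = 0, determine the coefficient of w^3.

2

Use the known series and substitute for the argument.
q(0) = 1
q′(0) = 0
q′′(0) = 0
q′′′(0) = 12
Dividing each by k! gives the coefficients c_0, ..., c_3.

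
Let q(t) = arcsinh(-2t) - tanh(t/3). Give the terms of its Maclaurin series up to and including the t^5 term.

Expand each term separately and add.
[t^0] = 0;  [t^1] = -7/3;  [t^2] = 0;  [t^3] = 109/81;  [t^4] = 0;  [t^5] = -1750/729.

-1750*t^5/729 + 109*t^3/81 - 7*t/3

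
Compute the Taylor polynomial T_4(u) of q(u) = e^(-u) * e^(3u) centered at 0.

2*u^4/3 + 4*u^3/3 + 2*u^2 + 2*u + 1

Expand each factor separately, then convolve coefficients.
q(0) = 1
q′(0) = 2
q′′(0) = 4
q′′′(0) = 8
q^(4)(0) = 16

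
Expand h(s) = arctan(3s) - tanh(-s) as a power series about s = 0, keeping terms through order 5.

731*s^5/15 - 28*s^3/3 + 4*s

Combine the two series term by term.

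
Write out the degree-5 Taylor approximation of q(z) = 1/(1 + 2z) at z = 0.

Compute the successive derivatives at the expansion point and divide by k!.
[z^0] = 1;  [z^1] = -2;  [z^2] = 4;  [z^3] = -8;  [z^4] = 16;  [z^5] = -32.

-32*z^5 + 16*z^4 - 8*z^3 + 4*z^2 - 2*z + 1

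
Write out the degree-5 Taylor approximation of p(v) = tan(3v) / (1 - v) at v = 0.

222*v^5/5 + 12*v^4 + 12*v^3 + 3*v^2 + 3*v

Write out both Maclaurin series and multiply, keeping only the needed powers.
p(0) = 0
p′(0) = 3
p′′(0) = 6
p′′′(0) = 72
p^(4)(0) = 288
p^(5)(0) = 5328
Dividing each by k! gives the coefficients c_0, ..., c_5.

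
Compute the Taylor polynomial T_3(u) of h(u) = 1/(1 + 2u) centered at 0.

Compute the successive derivatives at the expansion point and divide by k!.
h(0) = 1
h′(0) = -2
h′′(0) = 8
h′′′(0) = -48

-8*u^3 + 4*u^2 - 2*u + 1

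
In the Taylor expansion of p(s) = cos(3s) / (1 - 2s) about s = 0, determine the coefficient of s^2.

-1/2

Multiply the two series term by term and collect like powers.
[s^0] = 1;  [s^1] = 2;  [s^2] = -1/2.
So c_2 = p′′(0)/2! = -1/2.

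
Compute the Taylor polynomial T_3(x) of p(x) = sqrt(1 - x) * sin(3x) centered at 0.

Write out both Maclaurin series and multiply, keeping only the needed powers.
p(0) = 0
p′(0) = 3
p′′(0) = -3
p′′′(0) = -117/4

-39*x^3/8 - 3*x^2/2 + 3*x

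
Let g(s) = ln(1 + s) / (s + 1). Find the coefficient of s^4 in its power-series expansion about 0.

Expand 1/(denominator) as a geometric series and multiply by the numerator's series.
[s^0] = 0;  [s^1] = 1;  [s^2] = -3/2;  [s^3] = 11/6;  [s^4] = -25/12.

-25/12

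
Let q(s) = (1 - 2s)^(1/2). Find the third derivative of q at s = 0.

The coefficient of s^3 in the expansion is -1/2, so q′′′(0) = 3! * (-1/2) = -3.

-3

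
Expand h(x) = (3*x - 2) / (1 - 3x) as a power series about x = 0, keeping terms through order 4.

-81*x^4 - 27*x^3 - 9*x^2 - 3*x - 2

Distribute the polynomial across the series and collect like powers.
[x^0] = -2;  [x^1] = -3;  [x^2] = -9;  [x^3] = -27;  [x^4] = -81.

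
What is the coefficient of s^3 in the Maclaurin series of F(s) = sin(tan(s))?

Substitute the inner expansion into the outer series and collect powers.
F(0) = 0
F′(0) = 1
F′′(0) = 0
F′′′(0) = 1
So c_3 = F′′′(0)/3! = 1/6.

1/6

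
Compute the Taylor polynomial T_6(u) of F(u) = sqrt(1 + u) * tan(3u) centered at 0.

Multiply the two series term by term and collect like powers.
[u^0] = 0;  [u^1] = 3;  [u^2] = 3/2;  [u^3] = 69/8;  [u^4] = 75/16;  [u^5] = 19941/640;  [u^6] = 21561/1280.

21561*u^6/1280 + 19941*u^5/640 + 75*u^4/16 + 69*u^3/8 + 3*u^2/2 + 3*u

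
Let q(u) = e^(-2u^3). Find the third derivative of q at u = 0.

Apply the Taylor formula c_k = f^(k)(a)/k!.
The coefficient of u^3 in the expansion is -2, so q′′′(0) = 3! * (-2) = -12.

-12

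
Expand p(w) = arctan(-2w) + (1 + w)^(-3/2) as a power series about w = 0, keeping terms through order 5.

Combine the two series term by term.
p(0) = 1
p′(0) = -7/2
p′′(0) = 15/4
p′′′(0) = 23/8
p^(4)(0) = 945/16
p^(5)(0) = -34971/32
Then c_k = p^(k)(0)/k! gives each Taylor coefficient.

-11657*w^5/1280 + 315*w^4/128 + 23*w^3/48 + 15*w^2/8 - 7*w/2 + 1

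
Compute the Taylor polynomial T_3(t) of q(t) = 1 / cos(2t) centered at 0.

2*t^2 + 1

Write the quotient as an unknown series and match coefficients against numerator = denominator · series.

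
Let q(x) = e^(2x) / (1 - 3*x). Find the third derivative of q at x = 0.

314

Multiply the numerator's expansion by the denominator's geometric series.
The coefficient of x^3 in the expansion is 157/3, so q′′′(0) = 3! * (157/3) = 314.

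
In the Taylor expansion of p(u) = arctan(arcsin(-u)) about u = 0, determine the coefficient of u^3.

1/6

Substitute the inner expansion into the outer series and collect powers.
[u^0] = 0;  [u^1] = -1;  [u^2] = 0;  [u^3] = 1/6.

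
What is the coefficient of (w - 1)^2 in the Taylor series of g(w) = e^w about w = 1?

e/2

Apply the Taylor formula c_k = f^(k)(a)/k!.
g(1) = e
g′(1) = e
g′′(1) = e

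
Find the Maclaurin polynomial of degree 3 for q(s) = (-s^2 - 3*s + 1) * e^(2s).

Distribute the polynomial across the series and collect like powers.
q(0) = 1
q′(0) = -1
q′′(0) = -10
q′′′(0) = -40
Then c_k = q^(k)(0)/k! gives each Taylor coefficient.

-20*s^3/3 - 5*s^2 - s + 1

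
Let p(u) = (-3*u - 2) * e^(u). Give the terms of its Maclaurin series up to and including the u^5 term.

-17*u^5/120 - 7*u^4/12 - 11*u^3/6 - 4*u^2 - 5*u - 2

Distribute the polynomial across the series and collect like powers.
[u^0] = -2;  [u^1] = -5;  [u^2] = -4;  [u^3] = -11/6;  [u^4] = -7/12;  [u^5] = -17/120.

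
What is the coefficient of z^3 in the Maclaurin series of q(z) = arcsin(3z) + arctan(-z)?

Add the two expansions coefficient-wise.
q(0) = 0
q′(0) = 2
q′′(0) = 0
q′′′(0) = 29
Dividing each by k! gives the coefficients c_0, ..., c_3.

29/6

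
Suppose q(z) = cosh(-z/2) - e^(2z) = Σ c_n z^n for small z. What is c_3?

-4/3

Add the two expansions coefficient-wise.
[z^0] = 0;  [z^1] = -2;  [z^2] = -15/8;  [z^3] = -4/3.
So c_3 = q′′′(0)/3! = -4/3.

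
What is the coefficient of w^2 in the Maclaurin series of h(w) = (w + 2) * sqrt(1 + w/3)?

5/36

Multiply each power in the prefactor through the base expansion.
[w^0] = 2;  [w^1] = 4/3;  [w^2] = 5/36.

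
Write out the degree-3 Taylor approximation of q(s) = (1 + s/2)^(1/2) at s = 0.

s^3/128 - s^2/32 + s/4 + 1

q(0) = 1
q′(0) = 1/4
q′′(0) = -1/16
q′′′(0) = 3/64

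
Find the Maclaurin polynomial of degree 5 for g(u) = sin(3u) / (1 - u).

Expand each factor separately, then convolve coefficients.
[u^0] = 0;  [u^1] = 3;  [u^2] = 3;  [u^3] = -3/2;  [u^4] = -3/2;  [u^5] = 21/40.

21*u^5/40 - 3*u^4/2 - 3*u^3/2 + 3*u^2 + 3*u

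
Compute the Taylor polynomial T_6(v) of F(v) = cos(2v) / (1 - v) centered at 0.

Take the Cauchy product of the two expansions.
F(0) = 1
F′(0) = 1
F′′(0) = -2
F′′′(0) = -6
F^(4)(0) = -8
F^(5)(0) = -40
F^(6)(0) = -304
Dividing each by k! gives the coefficients c_0, ..., c_6.

-19*v^6/45 - v^5/3 - v^4/3 - v^3 - v^2 + v + 1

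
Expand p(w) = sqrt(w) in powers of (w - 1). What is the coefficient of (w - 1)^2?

p(1) = 1
p′(1) = 1/2
p′′(1) = -1/4

-1/8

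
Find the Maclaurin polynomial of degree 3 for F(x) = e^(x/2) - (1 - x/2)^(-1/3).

Combine the two series term by term.
F(0) = 0
F′(0) = 1/3
F′′(0) = 5/36
F′′′(0) = -1/216
Dividing each by k! gives the coefficients c_0, ..., c_3.

-x^3/1296 + 5*x^2/72 + x/3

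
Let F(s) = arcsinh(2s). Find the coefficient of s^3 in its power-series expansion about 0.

-4/3

Use the known series and substitute for the argument.
F(0) = 0
F′(0) = 2
F′′(0) = 0
F′′′(0) = -8
So c_3 = F′′′(0)/3! = -4/3.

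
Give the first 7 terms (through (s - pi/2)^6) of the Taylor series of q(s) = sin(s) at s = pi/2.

Apply the Taylor formula c_k = f^(k)(a)/k!.
q(pi/2) = 1
q′(pi/2) = 0
q′′(pi/2) = -1
q′′′(pi/2) = 0
q^(4)(pi/2) = 1
q^(5)(pi/2) = 0
q^(6)(pi/2) = -1
Dividing each by k! gives the coefficients c_0, ..., c_6.

-(s - pi/2)^6/720 + (s - pi/2)^4/24 - (s - pi/2)^2/2 + 1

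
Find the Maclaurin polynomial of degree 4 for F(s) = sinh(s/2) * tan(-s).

Expand each factor separately, then convolve coefficients.
F(0) = 0
F′(0) = 0
F′′(0) = -1
F′′′(0) = 0
F^(4)(0) = -9/2
Then c_k = F^(k)(0)/k! gives each Taylor coefficient.

-3*s^4/16 - s^2/2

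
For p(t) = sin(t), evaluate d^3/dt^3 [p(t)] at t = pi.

Apply the Taylor formula c_k = f^(k)(a)/k!.
From the series, [(t - pi)^3] p = 1/6; multiply by 3! = 6 to get 1.

1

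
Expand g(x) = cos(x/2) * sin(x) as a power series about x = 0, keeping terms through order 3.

-7*x^3/24 + x

Write out both Maclaurin series and multiply, keeping only the needed powers.
[x^0] = 0;  [x^1] = 1;  [x^2] = 0;  [x^3] = -7/24.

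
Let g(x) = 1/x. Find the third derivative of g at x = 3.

From the series, [(x - 3)^3] g = -1/81; multiply by 3! = 6 to get -2/27.

-2/27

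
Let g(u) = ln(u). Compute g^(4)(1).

The coefficient of (u - 1)^4 in the expansion is -1/4, so g^(4)(1) = 4! * (-1/4) = -6.

-6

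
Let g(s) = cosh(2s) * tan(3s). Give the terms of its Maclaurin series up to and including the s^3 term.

15*s^3 + 3*s

Write out both Maclaurin series and multiply, keeping only the needed powers.
[s^0] = 0;  [s^1] = 3;  [s^2] = 0;  [s^3] = 15.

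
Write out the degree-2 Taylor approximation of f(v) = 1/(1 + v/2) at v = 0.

v^2/4 - v/2 + 1

f(0) = 1
f′(0) = -1/2
f′′(0) = 1/2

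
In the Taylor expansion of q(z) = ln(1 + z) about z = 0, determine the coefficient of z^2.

q(0) = 0
q′(0) = 1
q′′(0) = -1
Then c_k = q^(k)(0)/k! gives each Taylor coefficient.

-1/2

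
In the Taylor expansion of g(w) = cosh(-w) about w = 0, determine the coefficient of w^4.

Compute the successive derivatives at the expansion point and divide by k!.

1/24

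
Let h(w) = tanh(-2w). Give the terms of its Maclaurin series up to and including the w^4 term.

8*w^3/3 - 2*w

Differentiate repeatedly and evaluate at the center.
[w^0] = 0;  [w^1] = -2;  [w^2] = 0;  [w^3] = 8/3;  [w^4] = 0.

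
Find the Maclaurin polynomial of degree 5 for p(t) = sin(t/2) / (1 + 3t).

154801*t^5/3840 - 215*t^4/16 + 215*t^3/48 - 3*t^2/2 + t/2

Take the Cauchy product of the two expansions.
[t^0] = 0;  [t^1] = 1/2;  [t^2] = -3/2;  [t^3] = 215/48;  [t^4] = -215/16;  [t^5] = 154801/3840.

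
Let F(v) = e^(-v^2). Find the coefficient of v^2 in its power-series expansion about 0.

-1

F(0) = 1
F′(0) = 0
F′′(0) = -2
So c_2 = F′′(0)/2! = -1.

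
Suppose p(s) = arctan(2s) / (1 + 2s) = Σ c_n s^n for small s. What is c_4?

-32/3

Write out both Maclaurin series and multiply, keeping only the needed powers.
p(0) = 0
p′(0) = 2
p′′(0) = -8
p′′′(0) = 32
p^(4)(0) = -256
The Taylor polynomial is Σ p^(k)(0)/k! · s^k.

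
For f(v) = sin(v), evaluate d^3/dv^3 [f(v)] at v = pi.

From the series, [(v - pi)^3] f = 1/6; multiply by 3! = 6 to get 1.

1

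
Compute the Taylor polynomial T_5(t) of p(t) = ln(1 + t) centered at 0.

t^5/5 - t^4/4 + t^3/3 - t^2/2 + t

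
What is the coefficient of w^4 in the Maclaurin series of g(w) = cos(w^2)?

-1/2

Use the known series and substitute for the argument.
[w^0] = 1;  [w^1] = 0;  [w^2] = 0;  [w^3] = 0;  [w^4] = -1/2.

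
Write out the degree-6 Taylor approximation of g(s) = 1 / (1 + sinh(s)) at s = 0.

77*s^6/45 - 181*s^5/120 + 4*s^4/3 - 7*s^3/6 + s^2 - s + 1

Use the geometric series for the reciprocal, then substitute.
[s^0] = 1;  [s^1] = -1;  [s^2] = 1;  [s^3] = -7/6;  [s^4] = 4/3;  [s^5] = -181/120;  [s^6] = 77/45.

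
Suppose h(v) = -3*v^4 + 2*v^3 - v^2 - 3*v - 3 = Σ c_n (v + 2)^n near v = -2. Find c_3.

Apply the Taylor formula c_k = f^(k)(a)/k!.
h(-2) = -65
h′(-2) = 121
h′′(-2) = -170
h′′′(-2) = 156
So c_3 = h′′′(-2)/3! = 26.

26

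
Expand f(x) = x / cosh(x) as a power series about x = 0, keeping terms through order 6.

5*x^5/24 - x^3/2 + x

Write the quotient as an unknown series and match coefficients against numerator = denominator · series.
f(0) = 0
f′(0) = 1
f′′(0) = 0
f′′′(0) = -3
f^(4)(0) = 0
f^(5)(0) = 25
f^(6)(0) = 0
Then c_k = f^(k)(0)/k! gives each Taylor coefficient.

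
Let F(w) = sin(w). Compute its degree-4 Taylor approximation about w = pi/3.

sqrt(3)*(w - pi/3)^4/48 - (w - pi/3)^3/12 - sqrt(3)*(w - pi/3)^2/4 + (w - pi/3)/2 + sqrt(3)/2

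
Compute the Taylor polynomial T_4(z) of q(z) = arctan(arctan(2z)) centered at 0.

-16*z^3/3 + 2*z

Let u equal the inner series; expand the outer function in u and truncate.
q(0) = 0
q′(0) = 2
q′′(0) = 0
q′′′(0) = -32
q^(4)(0) = 0
Dividing each by k! gives the coefficients c_0, ..., c_4.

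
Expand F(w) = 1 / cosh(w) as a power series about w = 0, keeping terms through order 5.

5*w^4/24 - w^2/2 + 1

Write the quotient as an unknown series and match coefficients against numerator = denominator · series.
[w^0] = 1;  [w^1] = 0;  [w^2] = -1/2;  [w^3] = 0;  [w^4] = 5/24;  [w^5] = 0.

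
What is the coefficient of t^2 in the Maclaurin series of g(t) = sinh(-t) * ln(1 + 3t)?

-3

Write out both Maclaurin series and multiply, keeping only the needed powers.
g(0) = 0
g′(0) = 0
g′′(0) = -6
So c_2 = g′′(0)/2! = -3.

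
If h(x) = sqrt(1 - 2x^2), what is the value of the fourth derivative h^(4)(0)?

Compute the successive derivatives at the expansion point and divide by k!.
The coefficient of x^4 in the expansion is -1/2, so h^(4)(0) = 4! * (-1/2) = -12.

-12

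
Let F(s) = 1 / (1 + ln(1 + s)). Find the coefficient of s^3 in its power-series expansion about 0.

Write 1/(1+u) = 1 - u + u^2 - u^3 + ... and substitute the series for u.

-7/3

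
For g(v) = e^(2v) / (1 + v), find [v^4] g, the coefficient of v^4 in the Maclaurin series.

Multiply the two series term by term and collect like powers.
g(0) = 1
g′(0) = 1
g′′(0) = 2
g′′′(0) = 2
g^(4)(0) = 8
The Taylor polynomial is Σ g^(k)(0)/k! · v^k.

1/3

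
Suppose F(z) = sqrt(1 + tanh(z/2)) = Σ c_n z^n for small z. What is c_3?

Substitute the inner expansion into the outer series and collect powers.

-5/384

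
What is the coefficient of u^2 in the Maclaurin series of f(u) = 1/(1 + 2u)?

4

Use the known series and substitute for the argument.
[u^0] = 1;  [u^1] = -2;  [u^2] = 4.
So c_2 = f′′(0)/2! = 4.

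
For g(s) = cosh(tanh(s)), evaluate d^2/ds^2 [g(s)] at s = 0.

Substitute the inner expansion into the outer series and collect powers.
From the series, [s^2] g = 1/2; multiply by 2! = 2 to get 1.

1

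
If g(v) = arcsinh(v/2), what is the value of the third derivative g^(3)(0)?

-1/8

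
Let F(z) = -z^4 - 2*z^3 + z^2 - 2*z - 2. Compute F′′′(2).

The coefficient of (z - 2)^3 in the expansion is -10, so F′′′(2) = 3! * (-10) = -60.

-60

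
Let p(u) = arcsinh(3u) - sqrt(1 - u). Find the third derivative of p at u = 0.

-213/8

Add the two expansions coefficient-wise.
The coefficient of u^3 in the expansion is -71/16, so p′′′(0) = 3! * (-71/16) = -213/8.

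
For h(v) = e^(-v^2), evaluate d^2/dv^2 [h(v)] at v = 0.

From the series, [v^2] h = -1; multiply by 2! = 2 to get -2.

-2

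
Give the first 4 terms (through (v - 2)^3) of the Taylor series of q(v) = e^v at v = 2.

[(v - 2)^0] = e^(2);  [(v - 2)^1] = e^(2);  [(v - 2)^2] = e^(2)/2;  [(v - 2)^3] = e^(2)/6.

(v - 2)^3*e^(2)/6 + (v - 2)^2*e^(2)/2 + (v - 2)*e^(2) + e^(2)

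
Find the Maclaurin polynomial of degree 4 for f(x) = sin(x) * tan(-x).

Write out both Maclaurin series and multiply, keeping only the needed powers.
f(0) = 0
f′(0) = 0
f′′(0) = -2
f′′′(0) = 0
f^(4)(0) = -4

-x^4/6 - x^2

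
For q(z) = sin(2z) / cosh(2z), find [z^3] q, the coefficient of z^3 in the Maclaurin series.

-16/3

Invert the denominator's series and multiply.
q(0) = 0
q′(0) = 2
q′′(0) = 0
q′′′(0) = -32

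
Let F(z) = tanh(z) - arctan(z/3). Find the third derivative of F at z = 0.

-52/27

Expand each term separately and add.
From the series, [z^3] F = -26/81; multiply by 3! = 6 to get -52/27.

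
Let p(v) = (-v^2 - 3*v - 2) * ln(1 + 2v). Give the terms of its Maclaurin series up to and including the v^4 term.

Shift and add copies of the series according to the polynomial's terms.
p(0) = 0
p′(0) = -4
p′′(0) = -4
p′′′(0) = -8
p^(4)(0) = 48
Then c_k = p^(k)(0)/k! gives each Taylor coefficient.

2*v^4 - 4*v^3/3 - 2*v^2 - 4*v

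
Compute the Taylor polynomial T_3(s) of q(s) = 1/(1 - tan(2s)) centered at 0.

Compose series: expand the inner function first, then feed it into the outer expansion.
q(0) = 1
q′(0) = 2
q′′(0) = 8
q′′′(0) = 64

32*s^3/3 + 4*s^2 + 2*s + 1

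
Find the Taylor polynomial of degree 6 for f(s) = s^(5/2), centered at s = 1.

Differentiate repeatedly and evaluate at the center.

-5*(s - 1)^6/1024 + 3*(s - 1)^5/256 - 5*(s - 1)^4/128 + 5*(s - 1)^3/16 + 15*(s - 1)^2/8 + 5*(s - 1)/2 + 1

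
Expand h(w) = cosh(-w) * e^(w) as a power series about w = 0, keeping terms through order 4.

Expand each factor separately, then convolve coefficients.
h(0) = 1
h′(0) = 1
h′′(0) = 2
h′′′(0) = 4
h^(4)(0) = 8
The Taylor polynomial is Σ h^(k)(0)/k! · w^k.

w^4/3 + 2*w^3/3 + w^2 + w + 1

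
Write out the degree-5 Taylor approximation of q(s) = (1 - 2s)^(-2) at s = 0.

192*s^5 + 80*s^4 + 32*s^3 + 12*s^2 + 4*s + 1

[s^0] = 1;  [s^1] = 4;  [s^2] = 12;  [s^3] = 32;  [s^4] = 80;  [s^5] = 192.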